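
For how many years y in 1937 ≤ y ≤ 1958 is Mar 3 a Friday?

3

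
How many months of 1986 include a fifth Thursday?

4

A month has five Thursdays exactly when Thursday falls within its first (length − 28) days.
Jan: 31 days, starts Wed → 5 of Wed, Thu, Fri ✓
Feb: 28 days, starts Sat → 5 of (none)
Mar: 31 days, starts Sat → 5 of Sat, Sun, Mon
Apr: 30 days, starts Tue → 5 of Tue, Wed
May: 31 days, starts Thu → 5 of Thu, Fri, Sat ✓
Jun: 30 days, starts Sun → 5 of Sun, Mon
Jul: 31 days, starts Tue → 5 of Tue, Wed, Thu ✓
Aug: 31 days, starts Fri → 5 of Fri, Sat, Sun
Sep: 30 days, starts Mon → 5 of Mon, Tue
Oct: 31 days, starts Wed → 5 of Wed, Thu, Fri ✓
Nov: 30 days, starts Sat → 5 of Sat, Sun
Dec: 31 days, starts Mon → 5 of Mon, Tue, Wed
Months with five Thursdays: Jan, May, Jul, Oct.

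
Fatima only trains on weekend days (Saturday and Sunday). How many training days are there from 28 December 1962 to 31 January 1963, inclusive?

10

28 December 1962 is a Friday.
From 28 December 1962 to 31 January 1963 is 35 days inclusive.
35 = 7 × 5, so the span is exactly 5 full weeks.
Each full week contributes 2 weekend days (Sat, Sun): 5 × 2 = 10.
Total: 10.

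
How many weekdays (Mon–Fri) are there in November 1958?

20 weekdays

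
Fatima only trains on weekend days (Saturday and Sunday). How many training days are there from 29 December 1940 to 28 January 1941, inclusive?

9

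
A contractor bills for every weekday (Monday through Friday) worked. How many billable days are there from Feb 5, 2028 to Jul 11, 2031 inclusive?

895

Feb 5, 2028 is a Saturday.
From Feb 5, 2028 to Jul 11, 2031 is 1253 days inclusive.
1253 = 7 × 179, so the span is exactly 179 full weeks.
Each full week contributes 5 weekdays (Mon–Fri): 179 × 5 = 895.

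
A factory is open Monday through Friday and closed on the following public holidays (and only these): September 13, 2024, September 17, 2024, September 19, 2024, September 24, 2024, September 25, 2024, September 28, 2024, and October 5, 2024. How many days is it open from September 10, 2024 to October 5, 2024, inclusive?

September 10, 2024 is a Tuesday.
That's 26 days from start to end, counting both.
26 = 7 × 3 + 5, so there are 3 full weeks plus 5 extra days.
Each full week contributes 5 weekdays (Mon–Fri): 3 × 5 = 15.
The 5 extra days are Tue, Wed, Thu, Fri, Sat — 4 of them qualify.
Total: 15 + 4 = 19.
Holidays: September 13, 2024 (Fri); September 17, 2024 (Tue); September 19, 2024 (Thu); September 24, 2024 (Tue); September 25, 2024 (Wed); September 28, 2024 (Sat); October 5, 2024 (Sat).
5 of the 7 holidays fall on weekdays; the rest are weekends and were already excluded.
Business days: 19 − 5 = 14.

14 working days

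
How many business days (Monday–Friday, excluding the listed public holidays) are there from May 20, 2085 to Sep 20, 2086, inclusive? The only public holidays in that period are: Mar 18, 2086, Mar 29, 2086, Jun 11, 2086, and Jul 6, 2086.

May 20, 2085 is a Sunday.
That's 489 days from start to end, counting both.
489 = 7 × 69 + 6, so there are 69 full weeks plus 6 extra days.
Each full week contributes 5 weekdays (Mon–Fri): 69 × 5 = 345.
The 6 extra days are Sun, Mon, Tue, Wed, Thu, Fri — 5 of them qualify.
Total: 345 + 5 = 350.
Holidays: Mar 18, 2086 (Mon); Mar 29, 2086 (Fri); Jun 11, 2086 (Tue); Jul 6, 2086 (Sat).
3 of the 4 holidays fall on weekdays; the rest are weekends and were already excluded.
Business days: 350 − 3 = 347.

347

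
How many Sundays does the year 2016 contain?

1 January 2016 is a Friday.
That's 366 days from start to end, counting both.
366 = 7 × 52 + 2, so there are 52 full weeks plus 2 extra days.
Each full week contributes one Sunday: 52 so far.
The 2 extra days are Fri, Sat — none qualify.
Total: 52 + 0 = 52.

52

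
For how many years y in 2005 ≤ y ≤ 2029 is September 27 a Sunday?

4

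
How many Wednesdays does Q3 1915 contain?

13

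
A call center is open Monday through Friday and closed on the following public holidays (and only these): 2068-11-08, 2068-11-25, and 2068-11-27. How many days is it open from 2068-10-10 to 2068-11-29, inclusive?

2068-10-10 is a Wednesday.
From 2068-10-10 to 2068-11-29 is 51 days inclusive.
51 = 7 × 7 + 2, so there are 7 full weeks plus 2 extra days.
Each full week contributes 5 weekdays (Mon–Fri): 7 × 5 = 35.
The 2 extra days are Wednesday, Thursday — 2 of them qualify.
Total: 35 + 2 = 37.
Holidays: 2068-11-08 (Thu); 2068-11-25 (Sun); 2068-11-27 (Tue).
2 of the 3 holidays fall on weekdays; the rest are weekends and were already excluded.
Business days: 37 − 2 = 35.

35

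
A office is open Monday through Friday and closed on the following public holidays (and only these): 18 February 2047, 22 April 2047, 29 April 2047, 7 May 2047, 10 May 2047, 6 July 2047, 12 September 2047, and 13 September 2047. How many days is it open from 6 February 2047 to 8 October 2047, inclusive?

6 February 2047 is a Wednesday.
The range spans 245 days (inclusive of both endpoints).
245 = 7 × 35, so the span is exactly 35 full weeks.
Each full week contributes 5 weekdays (Mon–Fri): 35 × 5 = 175.
Holidays: 18 February 2047 (Mon); 22 April 2047 (Mon); 29 April 2047 (Mon); 7 May 2047 (Tue); 10 May 2047 (Fri); 6 July 2047 (Sat); 12 September 2047 (Thu); 13 September 2047 (Fri).
7 of the 8 holidays fall on weekdays; the rest are weekends and were already excluded.
Business days: 175 − 7 = 168.

168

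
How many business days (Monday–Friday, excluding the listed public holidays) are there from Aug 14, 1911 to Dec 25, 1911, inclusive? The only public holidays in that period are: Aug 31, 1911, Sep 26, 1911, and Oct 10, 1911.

Aug 14, 1911 is a Monday.
From Aug 14, 1911 to Dec 25, 1911 is 134 days inclusive.
134 = 7 × 19 + 1, so there are 19 full weeks plus 1 extra day.
Each full week contributes 5 weekdays (Mon–Fri): 19 × 5 = 95.
The 1 extra day is Mon — 1 of them qualifies.
Total: 95 + 1 = 96.
Holidays: Aug 31, 1911 (Thu); Sep 26, 1911 (Tue); Oct 10, 1911 (Tue).
All 3 holidays fall on weekdays, so subtract 3.
Business days: 96 − 3 = 93.

93 business days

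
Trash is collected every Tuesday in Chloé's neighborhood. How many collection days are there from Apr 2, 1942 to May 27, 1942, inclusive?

Apr 2, 1942 is a Thursday.
From Apr 2, 1942 to May 27, 1942 is 56 days inclusive.
56 = 7 × 8, so the span is exactly 8 full weeks.
Each full week contributes one Tuesday: 8 so far.

8 Tuesdays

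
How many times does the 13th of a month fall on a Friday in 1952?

1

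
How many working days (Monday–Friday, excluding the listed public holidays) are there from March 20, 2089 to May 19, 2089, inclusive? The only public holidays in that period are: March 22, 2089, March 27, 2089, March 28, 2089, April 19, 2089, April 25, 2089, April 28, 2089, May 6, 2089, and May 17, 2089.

March 20, 2089 is a Sunday.
The range spans 61 days (inclusive of both endpoints).
61 = 7 × 8 + 5, so there are 8 full weeks plus 5 extra days.
Each full week contributes 5 weekdays (Mon–Fri): 8 × 5 = 40.
The 5 extra days are Sun, Mon, Tue, Wed, Thu — 4 of them qualify.
Total: 40 + 4 = 44.
Holidays: March 22, 2089 (Tue); March 27, 2089 (Sun); March 28, 2089 (Mon); April 19, 2089 (Tue); April 25, 2089 (Mon); April 28, 2089 (Thu); May 6, 2089 (Fri); May 17, 2089 (Tue).
7 of the 8 holidays fall on weekdays; the rest are weekends and were already excluded.
Business days: 44 − 7 = 37.

37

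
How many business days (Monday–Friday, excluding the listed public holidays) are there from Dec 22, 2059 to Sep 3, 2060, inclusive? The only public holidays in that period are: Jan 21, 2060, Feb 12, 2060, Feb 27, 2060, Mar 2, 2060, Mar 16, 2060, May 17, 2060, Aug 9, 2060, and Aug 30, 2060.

Dec 22, 2059 is a Monday.
The range spans 257 days (inclusive of both endpoints).
257 = 7 × 36 + 5, so there are 36 full weeks plus 5 extra days.
Each full week contributes 5 weekdays (Mon–Fri): 36 × 5 = 180.
The 5 extra days are Monday, Tuesday, Wednesday, Thursday, Friday — 5 of them qualify.
Total: 180 + 5 = 185.
Holidays: Jan 21, 2060 (Wed); Feb 12, 2060 (Thu); Feb 27, 2060 (Fri); Mar 2, 2060 (Tue); Mar 16, 2060 (Tue); May 17, 2060 (Mon); Aug 9, 2060 (Mon); Aug 30, 2060 (Mon).
All 8 holidays fall on weekdays, so subtract 8.
Business days: 185 − 8 = 177.

177 business days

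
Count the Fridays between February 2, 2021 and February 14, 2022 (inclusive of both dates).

February 2, 2021 is a Tuesday.
That's 378 days from start to end, counting both.
378 = 7 × 54, so the span is exactly 54 full weeks.
Each full week contributes one Friday: 54 so far.

54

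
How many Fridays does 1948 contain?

1 January 1948 is a Thursday.
The range spans 366 days (inclusive of both endpoints).
366 = 7 × 52 + 2, so there are 52 full weeks plus 2 extra days.
Each full week contributes one Friday: 52 so far.
The 2 extra days are Thursday, Friday — 1 of them qualifies.
Total: 52 + 1 = 53.

53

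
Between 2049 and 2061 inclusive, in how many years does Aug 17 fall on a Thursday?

Day of week of August 17 in each year:
2049: Tue, 2050: Wed, 2051: Thu ✓, 2052: Sat, 2053: Sun, 2054: Mon, 2055: Tue, 2056: Thu ✓, 2057: Fri, 2058: Sat, 2059: Sun, 2060: Tue, 2061: Wed
Thursdays: 2051, 2056.

2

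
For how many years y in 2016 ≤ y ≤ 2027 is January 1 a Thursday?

Day of week of January 1 in each year:
2016: Fri, 2017: Sun, 2018: Mon, 2019: Tue, 2020: Wed, 2021: Fri, 2022: Sat, 2023: Sun, 2024: Mon, 2025: Wed, 2026: Thu ✓, 2027: Fri
Thursdays: 2026.

1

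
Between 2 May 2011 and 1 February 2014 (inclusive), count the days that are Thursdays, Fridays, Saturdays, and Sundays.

2 May 2011 is a Monday.
From 2 May 2011 to 1 February 2014 is 1007 days inclusive.
1007 = 7 × 143 + 6, so there are 143 full weeks plus 6 extra days.
Each full week contributes 4 days from the set (Thu, Fri, Sat, Sun): 143 × 4 = 572.
The 6 extra days are Monday, Tuesday, Wednesday, Thursday, Friday, Saturday — 3 of them qualify.
Total: 572 + 3 = 575.

575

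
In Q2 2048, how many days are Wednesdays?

13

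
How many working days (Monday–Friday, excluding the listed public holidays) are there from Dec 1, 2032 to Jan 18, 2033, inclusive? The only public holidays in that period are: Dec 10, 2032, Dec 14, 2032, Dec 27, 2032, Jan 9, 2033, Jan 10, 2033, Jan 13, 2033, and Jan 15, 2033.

30

Dec 1, 2032 is a Wednesday.
The range spans 49 days (inclusive of both endpoints).
49 = 7 × 7, so the span is exactly 7 full weeks.
Each full week contributes 5 weekdays (Mon–Fri): 7 × 5 = 35.
Holidays: Dec 10, 2032 (Fri); Dec 14, 2032 (Tue); Dec 27, 2032 (Mon); Jan 9, 2033 (Sun); Jan 10, 2033 (Mon); Jan 13, 2033 (Thu); Jan 15, 2033 (Sat).
5 of the 7 holidays fall on weekdays; the rest are weekends and were already excluded.
Business days: 35 − 5 = 30.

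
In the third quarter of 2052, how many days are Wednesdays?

July 1, 2052 is a Monday.
From July 1, 2052 to September 30, 2052 is 92 days inclusive.
92 = 7 × 13 + 1, so there are 13 full weeks plus 1 extra day.
Each full week contributes one Wednesday: 13 so far.
The 1 extra day is Mon — none qualify.
Total: 13 + 0 = 13.

13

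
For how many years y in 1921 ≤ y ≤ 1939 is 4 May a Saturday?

2

Day of week of May 4 in each year:
1921: Wed, 1922: Thu, 1923: Fri, 1924: Sun, 1925: Mon, 1926: Tue, 1927: Wed, 1928: Fri, 1929: Sat ✓, 1930: Sun, 1931: Mon, 1932: Wed, 1933: Thu, 1934: Fri, 1935: Sat ✓, 1936: Mon, 1937: Tue, 1938: Wed, 1939: Thu
Saturdays: 1929, 1935.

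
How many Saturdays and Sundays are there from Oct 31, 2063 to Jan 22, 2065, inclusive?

128

Oct 31, 2063 is a Wednesday.
The range spans 450 days (inclusive of both endpoints).
450 = 7 × 64 + 2, so there are 64 full weeks plus 2 extra days.
Each full week contributes 2 weekend days (Sat, Sun): 64 × 2 = 128.
The 2 extra days are Wednesday, Thursday — none qualify.
Total: 128 + 0 = 128.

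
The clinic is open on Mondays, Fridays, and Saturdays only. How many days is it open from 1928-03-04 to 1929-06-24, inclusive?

1928-03-04 is a Sunday.
From 1928-03-04 to 1929-06-24 is 478 days inclusive.
478 = 7 × 68 + 2, so there are 68 full weeks plus 2 extra days.
Each full week contributes 3 days from the set (Mon, Fri, Sat): 68 × 3 = 204.
The 2 extra days are Sunday, Monday — 1 of them qualifies.
Total: 204 + 1 = 205.

205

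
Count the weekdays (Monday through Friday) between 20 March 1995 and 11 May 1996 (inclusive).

300

20 March 1995 is a Monday.
That's 419 days from start to end, counting both.
419 = 7 × 59 + 6, so there are 59 full weeks plus 6 extra days.
Each full week contributes 5 weekdays (Mon–Fri): 59 × 5 = 295.
The 6 extra days are Mon, Tue, Wed, Thu, Fri, Sat — 5 of them qualify.
Total: 295 + 5 = 300.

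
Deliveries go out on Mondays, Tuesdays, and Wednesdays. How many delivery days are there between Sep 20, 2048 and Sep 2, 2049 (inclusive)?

Sep 20, 2048 is a Sunday.
From Sep 20, 2048 to Sep 2, 2049 is 348 days inclusive.
348 = 7 × 49 + 5, so there are 49 full weeks plus 5 extra days.
Each full week contributes 3 days from the set (Mon, Tue, Wed): 49 × 3 = 147.
The 5 extra days are Sunday, Monday, Tuesday, Wednesday, Thursday — 3 of them qualify.
Total: 147 + 3 = 150.

150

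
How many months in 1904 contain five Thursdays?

A month has five Thursdays exactly when Thursday falls within its first (length − 28) days.
Jan: 31 days, starts Fri → 5 of Fri, Sat, Sun
Feb: 29 days, starts Mon → 5 of Mon
Mar: 31 days, starts Tue → 5 of Tue, Wed, Thu ✓
Apr: 30 days, starts Fri → 5 of Fri, Sat
May: 31 days, starts Sun → 5 of Sun, Mon, Tue
Jun: 30 days, starts Wed → 5 of Wed, Thu ✓
Jul: 31 days, starts Fri → 5 of Fri, Sat, Sun
Aug: 31 days, starts Mon → 5 of Mon, Tue, Wed
Sep: 30 days, starts Thu → 5 of Thu, Fri ✓
Oct: 31 days, starts Sat → 5 of Sat, Sun, Mon
Nov: 30 days, starts Tue → 5 of Tue, Wed
Dec: 31 days, starts Thu → 5 of Thu, Fri, Sat ✓
Months with five Thursdays: Mar, Jun, Sep, Dec.

4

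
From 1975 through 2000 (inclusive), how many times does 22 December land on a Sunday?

Day of week of December 22 in each year:
1975: Mon, 1976: Wed, 1977: Thu, 1978: Fri, 1979: Sat, 1980: Mon, 1981: Tue, 1982: Wed, 1983: Thu, 1984: Sat, 1985: Sun ✓, 1986: Mon, 1987: Tue, 1988: Thu, 1989: Fri, 1990: Sat, 1991: Sun ✓, 1992: Tue, 1993: Wed, 1994: Thu, 1995: Fri, 1996: Sun ✓, 1997: Mon, 1998: Tue, 1999: Wed, 2000: Fri
Sundays: 1985, 1991, 1996.

3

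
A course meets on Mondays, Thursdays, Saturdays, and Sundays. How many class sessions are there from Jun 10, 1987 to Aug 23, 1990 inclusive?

669

Jun 10, 1987 is a Wednesday.
From Jun 10, 1987 to Aug 23, 1990 is 1171 days inclusive.
1171 = 7 × 167 + 2, so there are 167 full weeks plus 2 extra days.
Each full week contributes 4 days from the set (Mon, Thu, Sat, Sun): 167 × 4 = 668.
The 2 extra days are Wednesday, Thursday — 1 of them qualifies.
Total: 668 + 1 = 669.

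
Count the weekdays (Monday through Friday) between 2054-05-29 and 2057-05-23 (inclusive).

2054-05-29 is a Friday.
From 2054-05-29 to 2057-05-23 is 1091 days inclusive.
1091 = 7 × 155 + 6, so there are 155 full weeks plus 6 extra days.
Each full week contributes 5 weekdays (Mon–Fri): 155 × 5 = 775.
The 6 extra days are Fri, Sat, Sun, Mon, Tue, Wed — 4 of them qualify.
Total: 775 + 4 = 779.

779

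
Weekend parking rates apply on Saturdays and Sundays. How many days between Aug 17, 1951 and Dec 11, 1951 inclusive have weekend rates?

Aug 17, 1951 is a Friday.
The range spans 117 days (inclusive of both endpoints).
117 = 7 × 16 + 5, so there are 16 full weeks plus 5 extra days.
Each full week contributes 2 weekend days (Sat, Sun): 16 × 2 = 32.
The 5 extra days are Friday, Saturday, Sunday, Monday, Tuesday — 2 of them qualify.
Total: 32 + 2 = 34.

34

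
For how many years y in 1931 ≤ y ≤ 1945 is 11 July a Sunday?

2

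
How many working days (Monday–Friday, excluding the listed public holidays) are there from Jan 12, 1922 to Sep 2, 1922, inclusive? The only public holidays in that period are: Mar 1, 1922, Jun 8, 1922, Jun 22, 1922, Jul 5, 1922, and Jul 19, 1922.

Jan 12, 1922 is a Thursday.
That's 234 days from start to end, counting both.
234 = 7 × 33 + 3, so there are 33 full weeks plus 3 extra days.
Each full week contributes 5 weekdays (Mon–Fri): 33 × 5 = 165.
The 3 extra days are Thursday, Friday, Saturday — 2 of them qualify.
Total: 165 + 2 = 167.
Holidays: Mar 1, 1922 (Wed); Jun 8, 1922 (Thu); Jun 22, 1922 (Thu); Jul 5, 1922 (Wed); Jul 19, 1922 (Wed).
All 5 holidays fall on weekdays, so subtract 5.
Business days: 167 − 5 = 162.

162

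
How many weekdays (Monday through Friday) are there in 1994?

260

1 January 1994 is a Saturday.
From 1 January 1994 to 31 December 1994 is 365 days inclusive.
365 = 7 × 52 + 1, so there are 52 full weeks plus 1 extra day.
Each full week contributes 5 weekdays (Mon–Fri): 52 × 5 = 260.
The 1 extra day is Saturday — none qualify.
Total: 260 + 0 = 260.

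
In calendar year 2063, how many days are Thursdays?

52

2063-01-01 is a Monday.
The range spans 365 days (inclusive of both endpoints).
365 = 7 × 52 + 1, so there are 52 full weeks plus 1 extra day.
Each full week contributes one Thursday: 52 so far.
The 1 extra day is Mon — none qualify.
Total: 52 + 0 = 52.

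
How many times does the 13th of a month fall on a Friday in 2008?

1

The 13th falls on a Friday when the month's 13th has weekday Fri.
Jan 13 is Sun; Feb 13 is Wed; Mar 13 is Thu; Apr 13 is Sun; May 13 is Tue; Jun 13 is Fri ✓; Jul 13 is Sun; Aug 13 is Wed; Sep 13 is Sat; Oct 13 is Mon; Nov 13 is Thu; Dec 13 is Sat.
Friday the 13ths: Jun.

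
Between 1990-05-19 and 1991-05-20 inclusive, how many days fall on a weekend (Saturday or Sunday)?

1990-05-19 is a Saturday.
The range spans 367 days (inclusive of both endpoints).
367 = 7 × 52 + 3, so there are 52 full weeks plus 3 extra days.
Each full week contributes 2 weekend days (Sat, Sun): 52 × 2 = 104.
The 3 extra days are Sat, Sun, Mon — 2 of them qualify.
Total: 104 + 2 = 106.

106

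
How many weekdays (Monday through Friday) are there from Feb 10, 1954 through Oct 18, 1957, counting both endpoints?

963 weekdays

Feb 10, 1954 is a Wednesday.
From Feb 10, 1954 to Oct 18, 1957 is 1347 days inclusive.
1347 = 7 × 192 + 3, so there are 192 full weeks plus 3 extra days.
Each full week contributes 5 weekdays (Mon–Fri): 192 × 5 = 960.
The 3 extra days are Wednesday, Thursday, Friday — 3 of them qualify.
Total: 960 + 3 = 963.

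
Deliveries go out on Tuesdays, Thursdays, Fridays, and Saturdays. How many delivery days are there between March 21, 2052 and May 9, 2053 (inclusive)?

238

March 21, 2052 is a Thursday.
From March 21, 2052 to May 9, 2053 is 415 days inclusive.
415 = 7 × 59 + 2, so there are 59 full weeks plus 2 extra days.
Each full week contributes 4 days from the set (Tue, Thu, Fri, Sat): 59 × 4 = 236.
The 2 extra days are Thursday, Friday — 2 of them qualify.
Total: 236 + 2 = 238.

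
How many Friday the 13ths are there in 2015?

3

The 13th falls on a Friday when the month's 13th has weekday Fri.
Jan 13 is Tue; Feb 13 is Fri ✓; Mar 13 is Fri ✓; Apr 13 is Mon; May 13 is Wed; Jun 13 is Sat; Jul 13 is Mon; Aug 13 is Thu; Sep 13 is Sun; Oct 13 is Tue; Nov 13 is Fri ✓; Dec 13 is Sun.
Friday the 13ths: Feb, Mar, Nov.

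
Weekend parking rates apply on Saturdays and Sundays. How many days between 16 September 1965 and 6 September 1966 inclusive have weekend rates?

16 September 1965 is a Thursday.
That's 356 days from start to end, counting both.
356 = 7 × 50 + 6, so there are 50 full weeks plus 6 extra days.
Each full week contributes 2 weekend days (Sat, Sun): 50 × 2 = 100.
The 6 extra days are Thu, Fri, Sat, Sun, Mon, Tue — 2 of them qualify.
Total: 100 + 2 = 102.

102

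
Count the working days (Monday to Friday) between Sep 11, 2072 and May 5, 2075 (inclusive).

690 weekdays

Sep 11, 2072 is a Sunday.
From Sep 11, 2072 to May 5, 2075 is 967 days inclusive.
967 = 7 × 138 + 1, so there are 138 full weeks plus 1 extra day.
Each full week contributes 5 weekdays (Mon–Fri): 138 × 5 = 690.
The 1 extra day is Sun — none qualify.
Total: 690 + 0 = 690.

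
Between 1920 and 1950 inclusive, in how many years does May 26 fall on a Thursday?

5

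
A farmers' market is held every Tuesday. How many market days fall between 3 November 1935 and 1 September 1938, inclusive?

3 November 1935 is a Sunday.
That's 1034 days from start to end, counting both.
1034 = 7 × 147 + 5, so there are 147 full weeks plus 5 extra days.
Each full week contributes one Tuesday: 147 so far.
The 5 extra days are Sun, Mon, Tue, Wed, Thu — 1 of them qualifies.
Total: 147 + 1 = 148.

148 Tuesdays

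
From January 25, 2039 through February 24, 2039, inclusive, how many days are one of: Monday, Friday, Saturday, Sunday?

16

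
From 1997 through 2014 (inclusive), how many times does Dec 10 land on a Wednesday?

4

Day of week of December 10 in each year:
1997: Wed ✓, 1998: Thu, 1999: Fri, 2000: Sun, 2001: Mon, 2002: Tue, 2003: Wed ✓, 2004: Fri, 2005: Sat, 2006: Sun, 2007: Mon, 2008: Wed ✓, 2009: Thu, 2010: Fri, 2011: Sat, 2012: Mon, 2013: Tue, 2014: Wed ✓
Wednesdays: 1997, 2003, 2008, 2014.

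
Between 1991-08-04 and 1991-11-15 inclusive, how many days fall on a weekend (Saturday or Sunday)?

29

1991-08-04 is a Sunday.
From 1991-08-04 to 1991-11-15 is 104 days inclusive.
104 = 7 × 14 + 6, so there are 14 full weeks plus 6 extra days.
Each full week contributes 2 weekend days (Sat, Sun): 14 × 2 = 28.
The 6 extra days are Sunday, Monday, Tuesday, Wednesday, Thursday, Friday — 1 of them qualifies.
Total: 28 + 1 = 29.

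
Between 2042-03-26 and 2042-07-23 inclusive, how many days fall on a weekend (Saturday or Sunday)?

34

2042-03-26 is a Wednesday.
That's 120 days from start to end, counting both.
120 = 7 × 17 + 1, so there are 17 full weeks plus 1 extra day.
Each full week contributes 2 weekend days (Sat, Sun): 17 × 2 = 34.
The 1 extra day is Wed — none qualify.
Total: 34 + 0 = 34.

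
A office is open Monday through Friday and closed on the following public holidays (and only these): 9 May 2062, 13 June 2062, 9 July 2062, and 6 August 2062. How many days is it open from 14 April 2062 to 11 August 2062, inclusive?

84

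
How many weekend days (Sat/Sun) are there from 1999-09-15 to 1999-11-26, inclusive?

20

1999-09-15 is a Wednesday.
The range spans 73 days (inclusive of both endpoints).
73 = 7 × 10 + 3, so there are 10 full weeks plus 3 extra days.
Each full week contributes 2 weekend days (Sat, Sun): 10 × 2 = 20.
The 3 extra days are Wed, Thu, Fri — none qualify.
Total: 20 + 0 = 20.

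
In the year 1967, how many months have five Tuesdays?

4

A month has five Tuesdays exactly when Tuesday falls within its first (length − 28) days.
Jan: 31 days, starts Sun → 5 of Sun, Mon, Tue ✓
Feb: 28 days, starts Wed → 5 of (none)
Mar: 31 days, starts Wed → 5 of Wed, Thu, Fri
Apr: 30 days, starts Sat → 5 of Sat, Sun
May: 31 days, starts Mon → 5 of Mon, Tue, Wed ✓
Jun: 30 days, starts Thu → 5 of Thu, Fri
Jul: 31 days, starts Sat → 5 of Sat, Sun, Mon
Aug: 31 days, starts Tue → 5 of Tue, Wed, Thu ✓
Sep: 30 days, starts Fri → 5 of Fri, Sat
Oct: 31 days, starts Sun → 5 of Sun, Mon, Tue ✓
Nov: 30 days, starts Wed → 5 of Wed, Thu
Dec: 31 days, starts Fri → 5 of Fri, Sat, Sun
Months with five Tuesdays: Jan, May, Aug, Oct.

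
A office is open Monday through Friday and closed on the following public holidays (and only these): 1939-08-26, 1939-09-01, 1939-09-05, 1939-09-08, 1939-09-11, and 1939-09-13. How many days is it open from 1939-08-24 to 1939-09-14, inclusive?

11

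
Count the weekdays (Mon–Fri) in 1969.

Jan 1, 1969 is a Wednesday.
From Jan 1, 1969 to Dec 31, 1969 is 365 days inclusive.
365 = 7 × 52 + 1, so there are 52 full weeks plus 1 extra day.
Each full week contributes 5 weekdays (Mon–Fri): 52 × 5 = 260.
The 1 extra day is Wed — 1 of them qualifies.
Total: 260 + 1 = 261.

261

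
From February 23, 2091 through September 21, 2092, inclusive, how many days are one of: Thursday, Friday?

165

February 23, 2091 is a Friday.
That's 577 days from start to end, counting both.
577 = 7 × 82 + 3, so there are 82 full weeks plus 3 extra days.
Each full week contributes 2 days from the set (Thu, Fri): 82 × 2 = 164.
The 3 extra days are Fri, Sat, Sun — 1 of them qualifies.
Total: 164 + 1 = 165.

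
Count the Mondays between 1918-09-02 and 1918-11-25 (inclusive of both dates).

13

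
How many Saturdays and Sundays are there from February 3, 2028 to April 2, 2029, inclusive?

February 3, 2028 is a Thursday.
From February 3, 2028 to April 2, 2029 is 425 days inclusive.
425 = 7 × 60 + 5, so there are 60 full weeks plus 5 extra days.
Each full week contributes 2 weekend days (Sat, Sun): 60 × 2 = 120.
The 5 extra days are Thu, Fri, Sat, Sun, Mon — 2 of them qualify.
Total: 120 + 2 = 122.

122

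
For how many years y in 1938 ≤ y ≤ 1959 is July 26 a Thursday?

Day of week of July 26 in each year:
1938: Tue, 1939: Wed, 1940: Fri, 1941: Sat, 1942: Sun, 1943: Mon, 1944: Wed, 1945: Thu ✓, 1946: Fri, 1947: Sat, 1948: Mon, 1949: Tue, 1950: Wed, 1951: Thu ✓, 1952: Sat, 1953: Sun, 1954: Mon, 1955: Tue, 1956: Thu ✓, 1957: Fri, 1958: Sat, 1959: Sun
Thursdays: 1945, 1951, 1956.

3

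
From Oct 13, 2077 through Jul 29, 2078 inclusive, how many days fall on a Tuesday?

Oct 13, 2077 is a Wednesday.
The range spans 290 days (inclusive of both endpoints).
290 = 7 × 41 + 3, so there are 41 full weeks plus 3 extra days.
Each full week contributes one Tuesday: 41 so far.
The 3 extra days are Wednesday, Thursday, Friday — none qualify.
Total: 41 + 0 = 41.

41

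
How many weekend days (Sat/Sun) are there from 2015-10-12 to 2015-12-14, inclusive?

18

2015-10-12 is a Monday.
The range spans 64 days (inclusive of both endpoints).
64 = 7 × 9 + 1, so there are 9 full weeks plus 1 extra day.
Each full week contributes 2 weekend days (Sat, Sun): 9 × 2 = 18.
The 1 extra day is Mon — none qualify.
Total: 18 + 0 = 18.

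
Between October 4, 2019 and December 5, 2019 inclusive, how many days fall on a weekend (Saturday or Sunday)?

18

October 4, 2019 is a Friday.
From October 4, 2019 to December 5, 2019 is 63 days inclusive.
63 = 7 × 9, so the span is exactly 9 full weeks.
Each full week contributes 2 weekend days (Sat, Sun): 9 × 2 = 18.
Total: 18.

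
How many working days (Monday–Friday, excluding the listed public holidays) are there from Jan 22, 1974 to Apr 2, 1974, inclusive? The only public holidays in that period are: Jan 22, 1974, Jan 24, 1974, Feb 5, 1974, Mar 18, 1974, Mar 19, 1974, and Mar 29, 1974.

45

Jan 22, 1974 is a Tuesday.
That's 71 days from start to end, counting both.
71 = 7 × 10 + 1, so there are 10 full weeks plus 1 extra day.
Each full week contributes 5 weekdays (Mon–Fri): 10 × 5 = 50.
The 1 extra day is Tuesday — 1 of them qualifies.
Total: 50 + 1 = 51.
Holidays: Jan 22, 1974 (Tue); Jan 24, 1974 (Thu); Feb 5, 1974 (Tue); Mar 18, 1974 (Mon); Mar 19, 1974 (Tue); Mar 29, 1974 (Fri).
All 6 holidays fall on weekdays, so subtract 6.
Business days: 51 − 6 = 45.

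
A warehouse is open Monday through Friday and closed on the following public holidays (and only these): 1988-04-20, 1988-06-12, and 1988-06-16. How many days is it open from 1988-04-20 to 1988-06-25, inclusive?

1988-04-20 is a Wednesday.
The range spans 67 days (inclusive of both endpoints).
67 = 7 × 9 + 4, so there are 9 full weeks plus 4 extra days.
Each full week contributes 5 weekdays (Mon–Fri): 9 × 5 = 45.
The 4 extra days are Wednesday, Thursday, Friday, Saturday — 3 of them qualify.
Total: 45 + 3 = 48.
Holidays: 1988-04-20 (Wed); 1988-06-12 (Sun); 1988-06-16 (Thu).
2 of the 3 holidays fall on weekdays; the rest are weekends and were already excluded.
Business days: 48 − 2 = 46.

46 business days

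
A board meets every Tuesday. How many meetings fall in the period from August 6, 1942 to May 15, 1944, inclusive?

August 6, 1942 is a Thursday.
The range spans 649 days (inclusive of both endpoints).
649 = 7 × 92 + 5, so there are 92 full weeks plus 5 extra days.
Each full week contributes one Tuesday: 92 so far.
The 5 extra days are Thursday, Friday, Saturday, Sunday, Monday — none qualify.
Total: 92 + 0 = 92.

92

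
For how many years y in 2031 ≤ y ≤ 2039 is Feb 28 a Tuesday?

Day of week of February 28 in each year:
2031: Fri, 2032: Sat, 2033: Mon, 2034: Tue ✓, 2035: Wed, 2036: Thu, 2037: Sat, 2038: Sun, 2039: Mon
Tuesdays: 2034.

1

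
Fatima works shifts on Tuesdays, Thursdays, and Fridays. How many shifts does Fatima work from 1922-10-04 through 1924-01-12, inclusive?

200

1922-10-04 is a Wednesday.
The range spans 466 days (inclusive of both endpoints).
466 = 7 × 66 + 4, so there are 66 full weeks plus 4 extra days.
Each full week contributes 3 days from the set (Tue, Thu, Fri): 66 × 3 = 198.
The 4 extra days are Wed, Thu, Fri, Sat — 2 of them qualify.
Total: 198 + 2 = 200.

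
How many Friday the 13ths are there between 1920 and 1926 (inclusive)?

Friday-the-13ths by year:
1920: Feb, Aug
1921: May
1922: Jan, Oct
1923: Apr, Jul
1924: Jun
1925: Feb, Mar, Nov
1926: Aug

12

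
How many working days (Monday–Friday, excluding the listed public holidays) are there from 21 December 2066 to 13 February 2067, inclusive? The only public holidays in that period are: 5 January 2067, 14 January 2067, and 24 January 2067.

21 December 2066 is a Tuesday.
From 21 December 2066 to 13 February 2067 is 55 days inclusive.
55 = 7 × 7 + 6, so there are 7 full weeks plus 6 extra days.
Each full week contributes 5 weekdays (Mon–Fri): 7 × 5 = 35.
The 6 extra days are Tuesday, Wednesday, Thursday, Friday, Saturday, Sunday — 4 of them qualify.
Total: 35 + 4 = 39.
Holidays: 5 January 2067 (Wed); 14 January 2067 (Fri); 24 January 2067 (Mon).
All 3 holidays fall on weekdays, so subtract 3.
Business days: 39 − 3 = 36.

36 working days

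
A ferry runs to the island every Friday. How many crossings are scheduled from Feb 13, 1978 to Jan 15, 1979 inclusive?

48 Fridays

Feb 13, 1978 is a Monday.
The range spans 337 days (inclusive of both endpoints).
337 = 7 × 48 + 1, so there are 48 full weeks plus 1 extra day.
Each full week contributes one Friday: 48 so far.
The 1 extra day is Mon — none qualify.
Total: 48 + 0 = 48.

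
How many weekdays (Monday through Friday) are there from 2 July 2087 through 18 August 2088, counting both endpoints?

2 July 2087 is a Wednesday.
The range spans 414 days (inclusive of both endpoints).
414 = 7 × 59 + 1, so there are 59 full weeks plus 1 extra day.
Each full week contributes 5 weekdays (Mon–Fri): 59 × 5 = 295.
The 1 extra day is Wednesday — 1 of them qualifies.
Total: 295 + 1 = 296.

296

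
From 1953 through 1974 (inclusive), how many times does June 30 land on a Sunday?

Day of week of June 30 in each year:
1953: Tue, 1954: Wed, 1955: Thu, 1956: Sat, 1957: Sun ✓, 1958: Mon, 1959: Tue, 1960: Thu, 1961: Fri, 1962: Sat, 1963: Sun ✓, 1964: Tue, 1965: Wed, 1966: Thu, 1967: Fri, 1968: Sun ✓, 1969: Mon, 1970: Tue, 1971: Wed, 1972: Fri, 1973: Sat, 1974: Sun ✓
Sundays: 1957, 1963, 1968, 1974.

4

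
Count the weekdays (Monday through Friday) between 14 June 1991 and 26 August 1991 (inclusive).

52 weekdays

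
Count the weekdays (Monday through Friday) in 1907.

261

January 1, 1907 is a Tuesday.
That's 365 days from start to end, counting both.
365 = 7 × 52 + 1, so there are 52 full weeks plus 1 extra day.
Each full week contributes 5 weekdays (Mon–Fri): 52 × 5 = 260.
The 1 extra day is Tuesday — 1 of them qualifies.
Total: 260 + 1 = 261.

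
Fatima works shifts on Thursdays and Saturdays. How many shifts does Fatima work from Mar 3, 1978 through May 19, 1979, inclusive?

Mar 3, 1978 is a Friday.
That's 443 days from start to end, counting both.
443 = 7 × 63 + 2, so there are 63 full weeks plus 2 extra days.
Each full week contributes 2 days from the set (Thu, Sat): 63 × 2 = 126.
The 2 extra days are Fri, Sat — 1 of them qualifies.
Total: 126 + 1 = 127.

127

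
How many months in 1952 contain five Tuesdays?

5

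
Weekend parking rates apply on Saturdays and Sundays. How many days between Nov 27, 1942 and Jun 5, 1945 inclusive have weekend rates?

264

Nov 27, 1942 is a Friday.
From Nov 27, 1942 to Jun 5, 1945 is 922 days inclusive.
922 = 7 × 131 + 5, so there are 131 full weeks plus 5 extra days.
Each full week contributes 2 weekend days (Sat, Sun): 131 × 2 = 262.
The 5 extra days are Fri, Sat, Sun, Mon, Tue — 2 of them qualify.
Total: 262 + 2 = 264.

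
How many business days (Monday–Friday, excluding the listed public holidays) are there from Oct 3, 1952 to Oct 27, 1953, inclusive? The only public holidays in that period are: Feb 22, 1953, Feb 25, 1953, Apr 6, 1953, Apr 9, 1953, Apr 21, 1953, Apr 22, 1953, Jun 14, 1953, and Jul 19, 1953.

Oct 3, 1952 is a Friday.
That's 390 days from start to end, counting both.
390 = 7 × 55 + 5, so there are 55 full weeks plus 5 extra days.
Each full week contributes 5 weekdays (Mon–Fri): 55 × 5 = 275.
The 5 extra days are Friday, Saturday, Sunday, Monday, Tuesday — 3 of them qualify.
Total: 275 + 3 = 278.
Holidays: Feb 22, 1953 (Sun); Feb 25, 1953 (Wed); Apr 6, 1953 (Mon); Apr 9, 1953 (Thu); Apr 21, 1953 (Tue); Apr 22, 1953 (Wed); Jun 14, 1953 (Sun); Jul 19, 1953 (Sun).
5 of the 8 holidays fall on weekdays; the rest are weekends and were already excluded.
Business days: 278 − 5 = 273.

273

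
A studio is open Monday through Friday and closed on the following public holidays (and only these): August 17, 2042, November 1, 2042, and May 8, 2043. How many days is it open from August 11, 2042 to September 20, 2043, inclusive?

August 11, 2042 is a Monday.
The range spans 406 days (inclusive of both endpoints).
406 = 7 × 58, so the span is exactly 58 full weeks.
Each full week contributes 5 weekdays (Mon–Fri): 58 × 5 = 290.
Total: 290.
Holidays: August 17, 2042 (Sun); November 1, 2042 (Sat); May 8, 2043 (Fri).
1 of the 3 holidays fall on weekdays; the rest are weekends and were already excluded.
Business days: 290 − 1 = 289.

289 working days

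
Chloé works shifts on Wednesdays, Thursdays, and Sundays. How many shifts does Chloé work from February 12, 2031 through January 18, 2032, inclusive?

147

February 12, 2031 is a Wednesday.
The range spans 341 days (inclusive of both endpoints).
341 = 7 × 48 + 5, so there are 48 full weeks plus 5 extra days.
Each full week contributes 3 days from the set (Wed, Thu, Sun): 48 × 3 = 144.
The 5 extra days are Wednesday, Thursday, Friday, Saturday, Sunday — 3 of them qualify.
Total: 144 + 3 = 147.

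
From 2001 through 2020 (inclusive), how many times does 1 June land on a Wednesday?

Day of week of June 1 in each year:
2001: Fri, 2002: Sat, 2003: Sun, 2004: Tue, 2005: Wed ✓, 2006: Thu, 2007: Fri, 2008: Sun, 2009: Mon, 2010: Tue, 2011: Wed ✓, 2012: Fri, 2013: Sat, 2014: Sun, 2015: Mon, 2016: Wed ✓, 2017: Thu, 2018: Fri, 2019: Sat, 2020: Mon
Wednesdays: 2005, 2011, 2016.

3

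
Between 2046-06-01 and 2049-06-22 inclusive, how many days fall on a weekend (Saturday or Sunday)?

2046-06-01 is a Friday.
That's 1118 days from start to end, counting both.
1118 = 7 × 159 + 5, so there are 159 full weeks plus 5 extra days.
Each full week contributes 2 weekend days (Sat, Sun): 159 × 2 = 318.
The 5 extra days are Fri, Sat, Sun, Mon, Tue — 2 of them qualify.
Total: 318 + 2 = 320.

320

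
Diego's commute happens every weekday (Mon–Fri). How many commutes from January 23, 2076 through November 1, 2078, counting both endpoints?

724 weekdays

January 23, 2076 is a Thursday.
That's 1014 days from start to end, counting both.
1014 = 7 × 144 + 6, so there are 144 full weeks plus 6 extra days.
Each full week contributes 5 weekdays (Mon–Fri): 144 × 5 = 720.
The 6 extra days are Thursday, Friday, Saturday, Sunday, Monday, Tuesday — 4 of them qualify.
Total: 720 + 4 = 724.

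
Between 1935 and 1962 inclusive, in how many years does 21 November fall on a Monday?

Day of week of November 21 in each year:
1935: Thu, 1936: Sat, 1937: Sun, 1938: Mon ✓, 1939: Tue, 1940: Thu, 1941: Fri, 1942: Sat, 1943: Sun, 1944: Tue, 1945: Wed, 1946: Thu, 1947: Fri, 1948: Sun, 1949: Mon ✓, 1950: Tue, 1951: Wed, 1952: Fri, 1953: Sat, 1954: Sun, 1955: Mon ✓, 1956: Wed, 1957: Thu, 1958: Fri, 1959: Sat, 1960: Mon ✓, 1961: Tue, 1962: Wed
Mondays: 1938, 1949, 1955, 1960.

4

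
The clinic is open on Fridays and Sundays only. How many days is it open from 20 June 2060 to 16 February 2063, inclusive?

278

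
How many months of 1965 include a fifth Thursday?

4

A month has five Thursdays exactly when Thursday falls within its first (length − 28) days.
Jan: 31 days, starts Fri → 5 of Fri, Sat, Sun
Feb: 28 days, starts Mon → 5 of (none)
Mar: 31 days, starts Mon → 5 of Mon, Tue, Wed
Apr: 30 days, starts Thu → 5 of Thu, Fri ✓
May: 31 days, starts Sat → 5 of Sat, Sun, Mon
Jun: 30 days, starts Tue → 5 of Tue, Wed
Jul: 31 days, starts Thu → 5 of Thu, Fri, Sat ✓
Aug: 31 days, starts Sun → 5 of Sun, Mon, Tue
Sep: 30 days, starts Wed → 5 of Wed, Thu ✓
Oct: 31 days, starts Fri → 5 of Fri, Sat, Sun
Nov: 30 days, starts Mon → 5 of Mon, Tue
Dec: 31 days, starts Wed → 5 of Wed, Thu, Fri ✓
Months with five Thursdays: Apr, Jul, Sep, Dec.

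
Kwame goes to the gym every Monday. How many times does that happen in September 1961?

4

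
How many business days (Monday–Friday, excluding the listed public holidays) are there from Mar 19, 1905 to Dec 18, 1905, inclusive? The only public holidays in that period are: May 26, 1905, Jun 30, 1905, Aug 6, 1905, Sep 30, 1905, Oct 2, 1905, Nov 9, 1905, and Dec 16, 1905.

192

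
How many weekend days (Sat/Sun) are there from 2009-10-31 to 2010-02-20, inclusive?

33

2009-10-31 is a Saturday.
From 2009-10-31 to 2010-02-20 is 113 days inclusive.
113 = 7 × 16 + 1, so there are 16 full weeks plus 1 extra day.
Each full week contributes 2 weekend days (Sat, Sun): 16 × 2 = 32.
The 1 extra day is Sat — 1 of them qualifies.
Total: 32 + 1 = 33.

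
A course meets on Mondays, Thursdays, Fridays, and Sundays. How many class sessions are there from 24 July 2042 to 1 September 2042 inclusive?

24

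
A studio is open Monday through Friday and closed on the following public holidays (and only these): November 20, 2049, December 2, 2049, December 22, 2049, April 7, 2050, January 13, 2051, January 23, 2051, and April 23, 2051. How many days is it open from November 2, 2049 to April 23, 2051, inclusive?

November 2, 2049 is a Tuesday.
The range spans 538 days (inclusive of both endpoints).
538 = 7 × 76 + 6, so there are 76 full weeks plus 6 extra days.
Each full week contributes 5 weekdays (Mon–Fri): 76 × 5 = 380.
The 6 extra days are Tue, Wed, Thu, Fri, Sat, Sun — 4 of them qualify.
Total: 380 + 4 = 384.
Holidays: November 20, 2049 (Sat); December 2, 2049 (Thu); December 22, 2049 (Wed); April 7, 2050 (Thu); January 13, 2051 (Fri); January 23, 2051 (Mon); April 23, 2051 (Sun).
5 of the 7 holidays fall on weekdays; the rest are weekends and were already excluded.
Business days: 384 − 5 = 379.

379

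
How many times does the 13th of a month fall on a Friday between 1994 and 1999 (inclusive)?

10

Friday-the-13ths by year:
1994: May
1995: Jan, Oct
1996: Sep, Dec
1997: Jun
1998: Feb, Mar, Nov
1999: Aug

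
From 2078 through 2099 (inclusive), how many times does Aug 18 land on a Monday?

4

Day of week of August 18 in each year:
2078: Thu, 2079: Fri, 2080: Sun, 2081: Mon ✓, 2082: Tue, 2083: Wed, 2084: Fri, 2085: Sat, 2086: Sun, 2087: Mon ✓, 2088: Wed, 2089: Thu, 2090: Fri, 2091: Sat, 2092: Mon ✓, 2093: Tue, 2094: Wed, 2095: Thu, 2096: Sat, 2097: Sun, 2098: Mon ✓, 2099: Tue
Mondays: 2081, 2087, 2092, 2098.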